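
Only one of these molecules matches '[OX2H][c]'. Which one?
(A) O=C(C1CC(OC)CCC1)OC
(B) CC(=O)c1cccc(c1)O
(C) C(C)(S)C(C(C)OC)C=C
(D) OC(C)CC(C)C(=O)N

[OX2H][c] describes a hydroxyl oxygen attached to an aromatic carbon (a phenol).
(A) has a methoxy ether (-OCH3) but the oxygen has H0, not H1.
(B) contains a hydroxyl group (-OH), which satisfies every atom and bond constraint.
(C) has a methoxy ether (-OCH3) but the oxygen has H0, not H1.
(D) has a hydroxyl group (-OH) but the -OH is on an aliphatic carbon, not an aromatic c.
So the answer is (B).

B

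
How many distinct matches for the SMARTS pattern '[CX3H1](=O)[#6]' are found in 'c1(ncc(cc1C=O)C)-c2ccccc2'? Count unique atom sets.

1

[CX3H1](=O)[#6] is the SMARTS for an aldehyde: an sp2 carbon with one H, double-bonded to O and single-bonded to carbon.
Exactly one fragment in the molecule meets all constraints, giving 1 match.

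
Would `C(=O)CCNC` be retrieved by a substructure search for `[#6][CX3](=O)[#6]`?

No

The pattern [#6][CX3](=O)[#6] describes a carbonyl carbon (no H) flanked by two carbons — a ketone.
The closest candidate here is an aldehyde (-CHO), but the carbonyl carbon has H1, so it is not flanked by two carbons. No other fragment satisfies the full query, so there is no match.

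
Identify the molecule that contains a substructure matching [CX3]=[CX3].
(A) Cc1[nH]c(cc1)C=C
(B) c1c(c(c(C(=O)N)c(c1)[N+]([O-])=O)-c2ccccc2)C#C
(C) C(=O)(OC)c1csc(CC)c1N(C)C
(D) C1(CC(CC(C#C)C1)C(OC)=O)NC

A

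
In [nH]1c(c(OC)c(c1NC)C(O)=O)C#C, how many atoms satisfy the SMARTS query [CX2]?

The query [CX2] means: C with X2: aliphatic carbon with exactly 2 total connections.
Check the 14 heavy atoms by environment: 1× n (aromatic, X3) → no; 4× c (aromatic, X3) → no; 1× C (X3) → no; 1× O (X1) → no; 2× O (X2) → no; 1× N (X3) → no; 2× C (X4) → no; 2× C (X2) → match.
That gives 2 matching atoms.

2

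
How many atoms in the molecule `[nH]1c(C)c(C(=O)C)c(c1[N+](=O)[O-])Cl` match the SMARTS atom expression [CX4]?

Check the 13 heavy atoms by environment: 1× n (aromatic, X3) → no; 4× c (aromatic, X3) → no; 1× N (charge +1, X3) → no; 1× O (charge -1, X1) → no; 2× O (X1) → no; 1× C (X3) → no; 2× C (X4) → match; 1× Cl (X1) → no.
That gives 2 matching atoms.

2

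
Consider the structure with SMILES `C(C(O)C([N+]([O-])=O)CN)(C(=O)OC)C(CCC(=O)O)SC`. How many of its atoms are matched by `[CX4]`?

9

The query [CX4] means: C with X4: aliphatic carbon with exactly 4 total connections (bonds + H).
Check the 21 heavy atoms by environment: 9× C (X4) → match; 3× O (X2) → no; 2× C (X3) → no; 3× O (X1) → no; 1× N (X3) → no; 1× N (charge +1, X3) → no; 1× O (charge -1, X1) → no; 1× S (X2) → no.
That gives 9 matching atoms.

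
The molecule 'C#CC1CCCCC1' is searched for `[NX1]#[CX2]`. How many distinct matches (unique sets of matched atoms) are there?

[NX1]#[CX2] is the SMARTS for a nitrile: a nitrogen triple-bonded to a two-connected carbon.
No fragment in the molecule satisfies every constraint, giving 0 matches.

0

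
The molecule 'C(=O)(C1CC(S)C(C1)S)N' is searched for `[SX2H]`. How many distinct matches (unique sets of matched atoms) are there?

[SX2H] is the SMARTS for a thiol: an aliphatic sulfur with two connections, one being H.
The molecule carries 2 separate instances of a thiol (-SH) meeting every constraint; each maps to a distinct set of atoms, giving 2 matches.

2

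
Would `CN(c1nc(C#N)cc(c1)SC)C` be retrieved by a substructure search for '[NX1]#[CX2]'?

The pattern [NX1]#[CX2] describes a nitrogen triple-bonded to a two-connected carbon — a nitrile.
The molecule carries a nitrile (-C#N), whose atoms satisfy every constraint of the query, so the pattern matches.

Yes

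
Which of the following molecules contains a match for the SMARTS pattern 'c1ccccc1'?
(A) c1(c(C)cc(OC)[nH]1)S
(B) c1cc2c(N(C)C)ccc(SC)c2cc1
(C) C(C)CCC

B

c1ccccc1 describes six aromatic carbons in a ring (a benzene ring).
(A) has a methyl group (-CH3) but no six-membered all-carbon aromatic ring is present.
(B) contains the required atom environment, so the pattern matches.
(C) has a methyl group (-CH3) but no six-membered all-carbon aromatic ring is present.
So the answer is (B).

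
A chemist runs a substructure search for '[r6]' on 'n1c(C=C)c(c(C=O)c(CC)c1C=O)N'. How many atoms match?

The query [r6] means: r6 matches atoms in a six-membered ring.
Check the 15 heavy atoms by environment: 1× n (aromatic, in 6-ring) → match; 5× c (aromatic, in 6-ring) → match; 1× N (acyclic) → no; 6× C (acyclic) → no; 2× O (acyclic) → no.
Summing the matching environments: 1 + 5 = 6 matching atoms.

6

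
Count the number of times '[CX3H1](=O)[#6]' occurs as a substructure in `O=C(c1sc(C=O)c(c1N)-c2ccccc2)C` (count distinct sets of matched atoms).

1

[CX3H1](=O)[#6] is the SMARTS for an aldehyde: an sp2 carbon with one H, double-bonded to O and single-bonded to carbon.
Exactly one fragment in the molecule meets all constraints, giving 1 match.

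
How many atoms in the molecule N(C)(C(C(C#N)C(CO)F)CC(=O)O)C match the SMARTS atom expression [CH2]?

2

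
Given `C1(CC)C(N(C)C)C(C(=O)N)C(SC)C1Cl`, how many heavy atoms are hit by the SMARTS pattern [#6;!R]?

The query [#6;!R] means: carbon not in any ring.
Check the 16 heavy atoms by environment: 5× C (in 5-ring) → no; 1× Cl (acyclic) → no; 6× C (acyclic) → match; 1× O (acyclic) → no; 2× N (acyclic) → no; 1× S (acyclic) → no.
That gives 6 matching atoms.

6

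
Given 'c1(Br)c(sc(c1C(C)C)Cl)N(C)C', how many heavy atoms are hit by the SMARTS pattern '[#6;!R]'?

5

The query [#6;!R] means: carbon not in any ring.
Check the 13 heavy atoms by environment: 1× s (aromatic, in 5-ring) → no; 4× c (aromatic, in 5-ring) → no; 5× C (acyclic) → match; 1× Br (acyclic) → no; 1× Cl (acyclic) → no; 1× N (acyclic) → no.
That gives 5 matching atoms.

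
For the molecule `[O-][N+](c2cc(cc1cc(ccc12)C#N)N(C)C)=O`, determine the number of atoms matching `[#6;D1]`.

2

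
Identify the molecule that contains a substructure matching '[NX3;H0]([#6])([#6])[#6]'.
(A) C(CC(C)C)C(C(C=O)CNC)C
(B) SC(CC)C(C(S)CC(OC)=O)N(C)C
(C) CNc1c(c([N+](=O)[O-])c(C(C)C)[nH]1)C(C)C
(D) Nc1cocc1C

B

[NX3;H0]([#6])([#6])[#6] describes a trivalent nitrogen with no H, bonded to three carbons (a tertiary amine).
(A) has an N-methylamino group (-NHCH3) but the nitrogen still has one H (H1), not H0.
(B) contains a dimethylamino group (-N(CH3)2), which satisfies every atom and bond constraint.
(C) has an N-methylamino group (-NHCH3) but the nitrogen still has one H (H1), not H0.
(D) has a primary amino group (-NH2) but the nitrogen has H2, not H0 with three carbons.
So the answer is (B).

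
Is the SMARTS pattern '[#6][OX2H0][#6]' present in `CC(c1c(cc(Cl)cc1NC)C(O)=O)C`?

No

The pattern [#6][OX2H0][#6] describes an aliphatic oxygen bridging two carbons with no H on the oxygen — an ether.
The closest candidate here is a carboxylic acid group (-C(=O)OH), but the -OH oxygen has H1; the =O is OX1, not OX2. No other fragment satisfies the full query, so there is no match.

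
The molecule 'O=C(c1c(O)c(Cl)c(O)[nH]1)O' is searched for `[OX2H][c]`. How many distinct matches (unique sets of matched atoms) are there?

[OX2H][c] is the SMARTS for a phenol: a hydroxyl oxygen attached to an aromatic carbon.
The molecule carries 2 separate instances of a hydroxyl group (-OH) meeting every constraint; each maps to a distinct set of atoms, giving 2 matches.

2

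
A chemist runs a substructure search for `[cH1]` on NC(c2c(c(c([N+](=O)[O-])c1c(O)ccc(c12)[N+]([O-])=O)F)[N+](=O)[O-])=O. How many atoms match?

The query [cH1] means: aromatic carbon bearing exactly one hydrogen.
Check the 24 heavy atoms by environment: 8× c (aromatic, H0) → no; 2× c (aromatic, H1) → match; 3× N (charge +1, H0) → no; 3× O (charge -1, H0) → no; 4× O (H0) → no; 1× O (H1) → no; 1× C (H0) → no; 1× N (H2) → no; 1× F (H0) → no.
That gives 2 matching atoms.

2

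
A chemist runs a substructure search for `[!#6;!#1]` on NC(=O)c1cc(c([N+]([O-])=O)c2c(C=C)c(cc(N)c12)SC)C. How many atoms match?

7

The query [!#6;!#1] means: not carbon and not hydrogen — any heteroatom.
Check the 22 heavy atoms by environment: 10× c (aromatic) → no; 2× N → match; 1× S → match; 5× C → no; 1× N (charge +1) → match; 1× O (charge -1) → match; 2× O → match.
Summing the matching environments: 2 + 1 + 1 + 1 + 2 = 7 matching atoms.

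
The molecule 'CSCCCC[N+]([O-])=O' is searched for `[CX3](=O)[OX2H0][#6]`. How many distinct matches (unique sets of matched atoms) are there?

0

[CX3](=O)[OX2H0][#6] is the SMARTS for an ester: a carbonyl carbon bonded to an oxygen that is itself bonded to carbon (no H on that O).
No fragment in the molecule satisfies every constraint, giving 0 matches.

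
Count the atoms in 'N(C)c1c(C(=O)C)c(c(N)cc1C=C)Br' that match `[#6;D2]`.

The query [#6;D2] means: any carbon bonded to exactly two heavy atoms.
Check the 15 heavy atoms by environment: 1× c (aromatic, D2) → match; 5× c (aromatic, D3) → no; 1× Br (D1) → no; 1× N (D1) → no; 1× N (D2) → no; 3× C (D1) → no; 1× C (D2) → match; 1× C (D3) → no; 1× O (D1) → no.
Summing the matching environments: 1 + 1 = 2 matching atoms.

2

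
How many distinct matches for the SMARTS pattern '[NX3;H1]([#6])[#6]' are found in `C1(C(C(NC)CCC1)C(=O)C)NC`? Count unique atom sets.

2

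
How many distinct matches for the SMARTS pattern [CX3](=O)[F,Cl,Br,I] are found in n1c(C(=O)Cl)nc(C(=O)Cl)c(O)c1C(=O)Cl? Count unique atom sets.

3

[CX3](=O)[F,Cl,Br,I] is the SMARTS for an acyl halide: a carbonyl carbon bonded to a halogen.
The molecule carries 3 separate instances of an acyl chloride (-C(=O)Cl) meeting every constraint; each maps to a distinct set of atoms, giving 3 matches.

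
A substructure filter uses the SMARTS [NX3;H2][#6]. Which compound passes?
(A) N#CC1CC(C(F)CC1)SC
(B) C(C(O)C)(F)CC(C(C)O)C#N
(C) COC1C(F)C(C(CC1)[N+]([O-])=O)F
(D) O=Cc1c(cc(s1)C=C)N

D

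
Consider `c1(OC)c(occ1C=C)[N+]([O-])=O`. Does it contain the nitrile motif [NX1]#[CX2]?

No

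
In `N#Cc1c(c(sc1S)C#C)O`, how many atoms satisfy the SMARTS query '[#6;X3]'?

4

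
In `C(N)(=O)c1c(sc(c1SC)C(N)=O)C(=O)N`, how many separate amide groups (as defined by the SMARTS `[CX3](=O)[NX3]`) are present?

3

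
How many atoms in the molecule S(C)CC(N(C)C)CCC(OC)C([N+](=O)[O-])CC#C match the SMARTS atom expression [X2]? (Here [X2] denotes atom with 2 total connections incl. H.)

The query [X2] means: any atom with exactly two total connections (bonds + H).
Check the 19 heavy atoms by environment: 11× C (X4) → no; 1× S (X2) → match; 1× N (X3) → no; 2× C (X2) → match; 1× O (X2) → match; 1× N (charge +1, X3) → no; 1× O (charge -1, X1) → no; 1× O (X1) → no.
Summing the matching environments: 1 + 2 + 1 = 4 matching atoms.

4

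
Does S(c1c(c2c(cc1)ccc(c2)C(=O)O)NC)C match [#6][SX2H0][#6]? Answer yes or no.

Yes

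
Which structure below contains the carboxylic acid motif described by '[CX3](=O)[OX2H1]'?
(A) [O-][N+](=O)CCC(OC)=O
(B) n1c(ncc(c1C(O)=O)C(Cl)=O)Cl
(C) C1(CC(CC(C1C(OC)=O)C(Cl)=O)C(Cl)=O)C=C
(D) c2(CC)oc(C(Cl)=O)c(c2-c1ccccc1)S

[CX3](=O)[OX2H1] describes an sp2 carbon double-bonded to O and single-bonded to an -OH oxygen (a carboxylic acid).
(A) has a methyl-ester group (-C(=O)OCH3) but the singly-bonded O has no H (OX2H0, not OX2H1).
(B) contains a carboxylic acid group (-C(=O)OH), which satisfies every atom and bond constraint.
(C) has an acyl chloride (-C(=O)Cl) but the carbonyl is bonded to Cl, not to an -OH oxygen.
(D) has an acyl chloride (-C(=O)Cl) but the carbonyl is bonded to Cl, not to an -OH oxygen.
So the answer is (B).

B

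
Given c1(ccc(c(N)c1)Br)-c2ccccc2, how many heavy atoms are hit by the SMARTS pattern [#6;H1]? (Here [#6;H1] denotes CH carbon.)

8

Check the 14 heavy atoms by environment: 8× c (aromatic, H1) → match; 4× c (aromatic, H0) → no; 1× N (H2) → no; 1× Br (H0) → no.
That gives 8 matching atoms.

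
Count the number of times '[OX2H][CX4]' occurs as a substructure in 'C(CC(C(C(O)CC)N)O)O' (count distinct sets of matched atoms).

[OX2H][CX4] is the SMARTS for an aliphatic alcohol: a hydroxyl oxygen bound to an sp3 (X4) carbon.
The molecule carries 3 separate instances of a hydroxyl group (-OH) meeting every constraint; each maps to a distinct set of atoms, giving 3 matches.

3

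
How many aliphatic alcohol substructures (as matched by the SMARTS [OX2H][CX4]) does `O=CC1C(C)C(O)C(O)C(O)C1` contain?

[OX2H][CX4] is the SMARTS for an aliphatic alcohol: a hydroxyl oxygen bound to an sp3 (X4) carbon.
The molecule carries 3 separate instances of a hydroxyl group (-OH) meeting every constraint; each maps to a distinct set of atoms, giving 3 matches.

3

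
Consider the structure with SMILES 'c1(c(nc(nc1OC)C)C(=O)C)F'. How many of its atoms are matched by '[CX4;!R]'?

3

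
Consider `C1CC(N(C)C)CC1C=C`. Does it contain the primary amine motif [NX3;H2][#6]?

The pattern [NX3;H2][#6] describes a trivalent nitrogen with two H attached to carbon — a primary amine.
The closest candidate here is a dimethylamino group (-N(CH3)2), but the nitrogen has H0, not H2. No other fragment satisfies the full query, so there is no match.

No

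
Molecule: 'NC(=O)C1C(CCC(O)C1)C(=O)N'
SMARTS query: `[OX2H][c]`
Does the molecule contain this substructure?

The pattern [OX2H][c] describes a hydroxyl oxygen attached to an aromatic carbon — a phenol.
The closest candidate here is a hydroxyl group (-OH), but the -OH is on an aliphatic carbon, not an aromatic c. No other fragment satisfies the full query, so there is no match.

No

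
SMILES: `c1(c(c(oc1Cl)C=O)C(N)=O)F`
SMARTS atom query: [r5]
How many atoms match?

5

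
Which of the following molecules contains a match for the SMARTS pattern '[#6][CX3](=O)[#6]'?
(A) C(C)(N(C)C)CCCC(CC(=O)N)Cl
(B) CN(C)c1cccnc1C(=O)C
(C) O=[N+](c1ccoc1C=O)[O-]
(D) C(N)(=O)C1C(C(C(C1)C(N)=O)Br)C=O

B

[#6][CX3](=O)[#6] describes a carbonyl carbon (no H) flanked by two carbons (a ketone).
(A) has a primary amide (-C(=O)NH2) but one neighbour of the carbonyl carbon is N, not C.
(B) contains an acetyl/ketone group (-C(=O)CH3), which satisfies every atom and bond constraint.
(C) has an aldehyde (-CHO) but the carbonyl carbon has H1, so it is not flanked by two carbons.
(D) has an aldehyde (-CHO) but the carbonyl carbon has H1, so it is not flanked by two carbons.
So the answer is (B).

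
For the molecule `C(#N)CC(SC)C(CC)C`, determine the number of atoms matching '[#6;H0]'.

1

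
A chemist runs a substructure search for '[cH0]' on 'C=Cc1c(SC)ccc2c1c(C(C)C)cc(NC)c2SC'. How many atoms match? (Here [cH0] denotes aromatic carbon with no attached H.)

7

Check the 21 heavy atoms by environment: 7× c (aromatic, H0) → match; 3× c (aromatic, H1) → no; 1× N (H1) → no; 5× C (H3) → no; 2× C (H1) → no; 1× C (H2) → no; 2× S (H0) → no.
That gives 7 matching atoms.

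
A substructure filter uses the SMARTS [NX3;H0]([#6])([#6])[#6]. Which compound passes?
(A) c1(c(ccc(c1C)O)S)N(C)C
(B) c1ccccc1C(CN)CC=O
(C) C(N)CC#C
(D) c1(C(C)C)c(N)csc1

A

[NX3;H0]([#6])([#6])[#6] describes a trivalent nitrogen with no H, bonded to three carbons (a tertiary amine).
(A) contains a dimethylamino group (-N(CH3)2), which satisfies every atom and bond constraint.
(B) has a primary amino group (-NH2) but the nitrogen has H2, not H0 with three carbons.
(C) has a primary amino group (-NH2) but the nitrogen has H2, not H0 with three carbons.
(D) has a primary amino group (-NH2) but the nitrogen has H2, not H0 with three carbons.
So the answer is (A).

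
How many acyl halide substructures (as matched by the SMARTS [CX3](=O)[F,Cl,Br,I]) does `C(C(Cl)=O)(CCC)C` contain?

1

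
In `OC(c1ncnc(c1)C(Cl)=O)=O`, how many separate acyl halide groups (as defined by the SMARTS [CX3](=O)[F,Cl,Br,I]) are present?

[CX3](=O)[F,Cl,Br,I] is the SMARTS for an acyl halide: a carbonyl carbon bonded to a halogen.
Exactly one fragment in the molecule meets all constraints, giving 1 match.

1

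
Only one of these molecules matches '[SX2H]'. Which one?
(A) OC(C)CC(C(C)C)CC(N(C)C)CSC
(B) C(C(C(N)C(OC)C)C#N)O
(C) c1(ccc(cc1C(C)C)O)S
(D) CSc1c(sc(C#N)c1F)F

C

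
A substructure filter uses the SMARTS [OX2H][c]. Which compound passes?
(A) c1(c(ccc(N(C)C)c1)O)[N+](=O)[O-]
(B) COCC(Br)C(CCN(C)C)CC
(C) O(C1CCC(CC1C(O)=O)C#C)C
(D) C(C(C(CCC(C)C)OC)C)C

A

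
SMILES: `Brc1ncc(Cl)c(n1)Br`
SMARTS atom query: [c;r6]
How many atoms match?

Check the 9 heavy atoms by environment: 2× n (aromatic, in 6-ring) → no; 4× c (aromatic, in 6-ring) → match; 1× Cl (acyclic) → no; 2× Br (acyclic) → no.
That gives 4 matching atoms.

4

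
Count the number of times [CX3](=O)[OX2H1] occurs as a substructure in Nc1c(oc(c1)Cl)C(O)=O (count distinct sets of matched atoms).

1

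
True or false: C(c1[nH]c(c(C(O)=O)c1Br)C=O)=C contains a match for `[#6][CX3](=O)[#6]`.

False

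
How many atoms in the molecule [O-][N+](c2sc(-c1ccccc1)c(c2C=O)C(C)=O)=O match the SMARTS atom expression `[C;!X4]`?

Check the 19 heavy atoms by environment: 1× s (aromatic, X2) → no; 10× c (aromatic, X3) → no; 2× C (X3) → match; 3× O (X1) → no; 1× C (X4) → no; 1× N (charge +1, X3) → no; 1× O (charge -1, X1) → no.
That gives 2 matching atoms.

2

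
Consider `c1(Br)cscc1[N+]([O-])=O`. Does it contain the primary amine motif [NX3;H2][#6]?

No

The pattern [NX3;H2][#6] describes a trivalent nitrogen with two H attached to carbon — a primary amine.
The closest candidate here is a nitro group (-[N+](=O)[O-]), but the nitrogen is [N+] with no H, not NX3H2. No other fragment satisfies the full query, so there is no match.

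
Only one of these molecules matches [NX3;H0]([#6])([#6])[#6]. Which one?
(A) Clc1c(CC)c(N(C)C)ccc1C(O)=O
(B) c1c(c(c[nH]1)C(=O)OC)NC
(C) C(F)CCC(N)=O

A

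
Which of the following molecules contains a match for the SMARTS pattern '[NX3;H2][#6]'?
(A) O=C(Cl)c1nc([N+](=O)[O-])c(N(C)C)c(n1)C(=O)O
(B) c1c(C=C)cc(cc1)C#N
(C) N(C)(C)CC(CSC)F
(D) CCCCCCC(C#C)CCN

D

[NX3;H2][#6] describes a trivalent nitrogen with two H attached to carbon (a primary amine).
(A) has a dimethylamino group (-N(CH3)2) but the nitrogen has H0, not H2.
(B) has a nitrile (-C#N) but the nitrogen is NX1 (triple-bonded), not NX3 with two H.
(C) has a dimethylamino group (-N(CH3)2) but the nitrogen has H0, not H2.
(D) contains a primary amino group (-NH2), which satisfies every atom and bond constraint.
So the answer is (D).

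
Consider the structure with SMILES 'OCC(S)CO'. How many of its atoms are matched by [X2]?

The query [X2] means: any atom with exactly two total connections (bonds + H).
Check the 6 heavy atoms by environment: 3× C (X4) → no; 1× S (X2) → match; 2× O (X2) → match.
Summing the matching environments: 1 + 2 = 3 matching atoms.

3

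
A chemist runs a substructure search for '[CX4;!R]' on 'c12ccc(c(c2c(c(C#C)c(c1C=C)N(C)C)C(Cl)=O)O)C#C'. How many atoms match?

2

The query [CX4;!R] means: aliphatic carbon with four total connections, not in a ring.
Check the 23 heavy atoms by environment: 10× c (aromatic, X3, in 6-ring) → no; 4× C (X2, acyclic) → no; 3× C (X3, acyclic) → no; 1× O (X1, acyclic) → no; 1× Cl (X1, acyclic) → no; 1× N (X3, acyclic) → no; 2× C (X4, acyclic) → match; 1× O (X2, acyclic) → no.
That gives 2 matching atoms.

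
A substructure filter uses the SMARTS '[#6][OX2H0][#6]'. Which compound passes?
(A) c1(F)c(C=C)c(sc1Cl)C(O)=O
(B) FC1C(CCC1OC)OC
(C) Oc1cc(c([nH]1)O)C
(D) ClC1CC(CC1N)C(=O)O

[#6][OX2H0][#6] describes an aliphatic oxygen bridging two carbons with no H on the oxygen (an ether).
(A) has a carboxylic acid group (-C(=O)OH) but the -OH oxygen has H1; the =O is OX1, not OX2.
(B) contains a methoxy ether (-OCH3), which satisfies every atom and bond constraint.
(C) has a hydroxyl group (-OH) but the oxygen has H1, not H0 bridging two carbons.
(D) has a carboxylic acid group (-C(=O)OH) but the -OH oxygen has H1; the =O is OX1, not OX2.
So the answer is (B).

B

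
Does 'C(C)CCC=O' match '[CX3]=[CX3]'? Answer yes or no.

No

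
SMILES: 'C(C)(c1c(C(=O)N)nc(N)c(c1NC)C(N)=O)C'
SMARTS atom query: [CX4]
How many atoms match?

4

The query [CX4] means: C with X4: aliphatic carbon with exactly 4 total connections (bonds + H).
Check the 18 heavy atoms by environment: 1× n (aromatic, X2) → no; 5× c (aromatic, X3) → no; 2× C (X3) → no; 2× O (X1) → no; 4× N (X3) → no; 4× C (X4) → match.
That gives 4 matching atoms.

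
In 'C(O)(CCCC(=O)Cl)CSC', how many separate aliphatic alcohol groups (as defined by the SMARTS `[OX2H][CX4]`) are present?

1

[OX2H][CX4] is the SMARTS for an aliphatic alcohol: a hydroxyl oxygen bound to an sp3 (X4) carbon.
Exactly one fragment in the molecule meets all constraints, giving 1 match.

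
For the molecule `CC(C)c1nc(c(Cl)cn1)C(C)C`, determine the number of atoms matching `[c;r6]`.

The query [c;r6] means: aromatic carbon that belongs to a six-membered ring.
Check the 13 heavy atoms by environment: 2× n (aromatic, in 6-ring) → no; 4× c (aromatic, in 6-ring) → match; 1× Cl (acyclic) → no; 6× C (acyclic) → no.
That gives 4 matching atoms.

4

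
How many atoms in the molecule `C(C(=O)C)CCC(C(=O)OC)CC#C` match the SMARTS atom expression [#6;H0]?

3

The query [#6;H0] means: any carbon with no attached hydrogen.
Check the 14 heavy atoms by environment: 4× C (H2) → no; 2× C (H1) → no; 3× C (H0) → match; 3× O (H0) → no; 2× C (H3) → no.
That gives 3 matching atoms.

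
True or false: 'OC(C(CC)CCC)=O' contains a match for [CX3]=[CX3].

The pattern [CX3]=[CX3] describes a non-aromatic C=C double bond between two sp2 carbons — an alkene.
The closest candidate here is an ethyl group (-CH2CH3), but its C-C bond is a single bond between CX4 carbons, not CX3=CX3. No other fragment satisfies the full query, so there is no match.

False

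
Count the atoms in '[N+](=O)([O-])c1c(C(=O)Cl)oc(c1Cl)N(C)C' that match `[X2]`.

1

The query [X2] means: any atom with exactly two total connections (bonds + H).
Check the 15 heavy atoms by environment: 1× o (aromatic, X2) → match; 4× c (aromatic, X3) → no; 1× C (X3) → no; 2× O (X1) → no; 2× Cl (X1) → no; 1× N (charge +1, X3) → no; 1× O (charge -1, X1) → no; 1× N (X3) → no; 2× C (X4) → no.
That gives 1 matching atom.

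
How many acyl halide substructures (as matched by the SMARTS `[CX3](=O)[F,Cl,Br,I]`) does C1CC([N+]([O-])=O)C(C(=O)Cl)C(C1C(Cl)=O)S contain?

2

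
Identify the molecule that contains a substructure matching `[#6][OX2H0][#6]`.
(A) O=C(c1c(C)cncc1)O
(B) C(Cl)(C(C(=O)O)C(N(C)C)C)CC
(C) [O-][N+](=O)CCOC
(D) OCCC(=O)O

C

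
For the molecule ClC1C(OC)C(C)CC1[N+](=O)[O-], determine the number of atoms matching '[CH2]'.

1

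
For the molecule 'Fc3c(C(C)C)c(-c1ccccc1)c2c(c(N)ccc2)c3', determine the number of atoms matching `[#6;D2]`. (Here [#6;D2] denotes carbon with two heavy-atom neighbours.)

The query [#6;D2] means: any carbon bonded to exactly two heavy atoms.
Check the 21 heavy atoms by environment: 7× c (aromatic, D3) → no; 9× c (aromatic, D2) → match; 1× C (D3) → no; 2× C (D1) → no; 1× N (D1) → no; 1× F (D1) → no.
That gives 9 matching atoms.

9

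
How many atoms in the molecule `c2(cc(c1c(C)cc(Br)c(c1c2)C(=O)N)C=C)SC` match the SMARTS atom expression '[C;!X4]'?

The query [C;!X4] means: aliphatic carbon that does not have four total connections.
Check the 19 heavy atoms by environment: 10× c (aromatic, X3) → no; 2× C (X4) → no; 3× C (X3) → match; 1× O (X1) → no; 1× N (X3) → no; 1× S (X2) → no; 1× Br (X1) → no.
That gives 3 matching atoms.

3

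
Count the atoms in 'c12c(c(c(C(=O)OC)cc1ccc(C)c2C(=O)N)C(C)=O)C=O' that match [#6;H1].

4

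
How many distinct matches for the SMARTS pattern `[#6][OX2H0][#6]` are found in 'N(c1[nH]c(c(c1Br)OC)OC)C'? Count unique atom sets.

2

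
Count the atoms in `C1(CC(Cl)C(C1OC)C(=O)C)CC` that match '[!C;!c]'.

The query [!C;!c] means: neither aliphatic nor aromatic carbon — same as [!#6].
Check the 13 heavy atoms by environment: 10× C → no; 1× Cl → match; 2× O → match.
Summing the matching environments: 1 + 2 = 3 matching atoms.

3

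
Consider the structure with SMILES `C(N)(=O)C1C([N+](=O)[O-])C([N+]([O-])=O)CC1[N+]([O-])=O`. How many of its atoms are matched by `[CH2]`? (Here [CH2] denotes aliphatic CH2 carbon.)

The query [CH2] means: aliphatic carbon with exactly two hydrogens.
Check the 17 heavy atoms by environment: 4× C (H1) → no; 1× C (H2) → match; 3× N (charge +1, H0) → no; 3× O (charge -1, H0) → no; 4× O (H0) → no; 1× C (H0) → no; 1× N (H2) → no.
That gives 1 matching atom.

1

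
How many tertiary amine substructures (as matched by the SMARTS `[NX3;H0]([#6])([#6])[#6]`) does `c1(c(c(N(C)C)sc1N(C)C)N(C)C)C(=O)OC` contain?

3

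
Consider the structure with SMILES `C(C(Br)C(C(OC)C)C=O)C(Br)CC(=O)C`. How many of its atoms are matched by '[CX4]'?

9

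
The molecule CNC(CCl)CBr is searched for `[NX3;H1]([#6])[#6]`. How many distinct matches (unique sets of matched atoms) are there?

[NX3;H1]([#6])[#6] is the SMARTS for a secondary amine: a trivalent nitrogen with one H, bonded to two carbons.
Exactly one fragment in the molecule meets all constraints, giving 1 match.

1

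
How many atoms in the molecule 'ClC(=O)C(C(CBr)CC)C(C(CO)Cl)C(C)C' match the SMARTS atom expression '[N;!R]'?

0

The query [N;!R] means: aliphatic nitrogen not in a ring.
Check the 17 heavy atoms by environment: 12× C (acyclic) → no; 2× O (acyclic) → no; 2× Cl (acyclic) → no; 1× Br (acyclic) → no.
No environment satisfies the query, so 0 matching atoms.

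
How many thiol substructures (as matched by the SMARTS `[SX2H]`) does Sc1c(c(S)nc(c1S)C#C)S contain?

4

[SX2H] is the SMARTS for a thiol: an aliphatic sulfur with two connections, one being H.
The molecule carries 4 separate instances of a thiol (-SH) meeting every constraint; each maps to a distinct set of atoms, giving 4 matches.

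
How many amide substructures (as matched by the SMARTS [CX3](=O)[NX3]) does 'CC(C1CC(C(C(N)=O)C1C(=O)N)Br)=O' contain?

2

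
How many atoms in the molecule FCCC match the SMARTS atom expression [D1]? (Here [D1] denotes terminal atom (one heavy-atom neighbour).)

2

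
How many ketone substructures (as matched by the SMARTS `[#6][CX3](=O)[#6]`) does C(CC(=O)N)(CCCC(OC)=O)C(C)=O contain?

1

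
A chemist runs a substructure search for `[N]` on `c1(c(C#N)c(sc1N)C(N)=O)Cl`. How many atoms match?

3

Check the 12 heavy atoms by environment: 1× s (aromatic) → no; 4× c (aromatic) → no; 1× Cl → no; 2× C → no; 3× N → match; 1× O → no.
That gives 3 matching atoms.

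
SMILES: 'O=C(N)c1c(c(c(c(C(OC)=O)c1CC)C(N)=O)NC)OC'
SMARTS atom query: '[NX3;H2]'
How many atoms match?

2

Check the 22 heavy atoms by environment: 6× c (aromatic, H0, X3) → no; 1× C (H2, X4) → no; 4× C (H3, X4) → no; 3× C (H0, X3) → no; 3× O (H0, X1) → no; 2× N (H2, X3) → match; 2× O (H0, X2) → no; 1× N (H1, X3) → no.
That gives 2 matching atoms.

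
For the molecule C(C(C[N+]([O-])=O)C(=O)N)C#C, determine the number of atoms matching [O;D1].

3

The query [O;D1] means: aliphatic oxygen bonded to exactly one heavy atom.
Check the 11 heavy atoms by environment: 3× C (D2) → no; 2× C (D3) → no; 1× C (D1) → no; 1× N (charge +1, D3) → no; 1× O (charge -1, D1) → match; 2× O (D1) → match; 1× N (D1) → no.
Summing the matching environments: 1 + 2 = 3 matching atoms.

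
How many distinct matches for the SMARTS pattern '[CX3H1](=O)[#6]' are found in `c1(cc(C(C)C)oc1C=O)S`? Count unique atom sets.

[CX3H1](=O)[#6] is the SMARTS for an aldehyde: an sp2 carbon with one H, double-bonded to O and single-bonded to carbon.
Exactly one fragment in the molecule meets all constraints, giving 1 match.

1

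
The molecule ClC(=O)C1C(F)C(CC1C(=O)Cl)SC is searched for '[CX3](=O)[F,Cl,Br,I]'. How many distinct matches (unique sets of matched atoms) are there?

[CX3](=O)[F,Cl,Br,I] is the SMARTS for an acyl halide: a carbonyl carbon bonded to a halogen.
The molecule carries 2 separate instances of an acyl chloride (-C(=O)Cl) meeting every constraint; each maps to a distinct set of atoms, giving 2 matches.

2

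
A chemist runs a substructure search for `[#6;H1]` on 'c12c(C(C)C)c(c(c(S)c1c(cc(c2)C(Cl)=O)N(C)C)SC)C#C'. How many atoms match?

4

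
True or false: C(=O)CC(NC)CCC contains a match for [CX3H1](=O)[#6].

True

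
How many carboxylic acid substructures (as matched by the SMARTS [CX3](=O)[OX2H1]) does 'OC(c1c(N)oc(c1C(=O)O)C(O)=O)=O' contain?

3

[CX3](=O)[OX2H1] is the SMARTS for a carboxylic acid: an sp2 carbon double-bonded to O and single-bonded to an -OH oxygen.
The molecule carries 3 separate instances of a carboxylic acid group (-C(=O)OH) meeting every constraint; each maps to a distinct set of atoms, giving 3 matches.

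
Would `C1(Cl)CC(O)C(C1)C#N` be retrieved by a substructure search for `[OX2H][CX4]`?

Yes

The pattern [OX2H][CX4] describes a hydroxyl oxygen bound to an sp3 (X4) carbon — an aliphatic alcohol.
The molecule carries a hydroxyl group (-OH), whose atoms satisfy every constraint of the query, so the pattern matches.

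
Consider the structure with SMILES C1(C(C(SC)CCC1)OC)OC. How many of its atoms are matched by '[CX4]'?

9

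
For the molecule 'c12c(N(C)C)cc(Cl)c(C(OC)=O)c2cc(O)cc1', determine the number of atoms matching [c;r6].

10

The query [c;r6] means: aromatic carbon that belongs to a six-membered ring.
Check the 19 heavy atoms by environment: 10× c (aromatic, in 6-ring) → match; 1× N (acyclic) → no; 4× C (acyclic) → no; 1× Cl (acyclic) → no; 3× O (acyclic) → no.
That gives 10 matching atoms.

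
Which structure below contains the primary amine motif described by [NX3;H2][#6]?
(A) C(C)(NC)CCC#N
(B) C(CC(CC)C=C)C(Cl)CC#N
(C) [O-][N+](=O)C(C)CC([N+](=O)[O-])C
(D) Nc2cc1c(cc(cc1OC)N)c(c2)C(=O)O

[NX3;H2][#6] describes a trivalent nitrogen with two H attached to carbon (a primary amine).
(A) has a nitrile (-C#N) but the nitrogen is NX1 (triple-bonded), not NX3 with two H.
(B) has a nitrile (-C#N) but the nitrogen is NX1 (triple-bonded), not NX3 with two H.
(C) has a nitro group (-[N+](=O)[O-]) but the nitrogen is [N+] with no H, not NX3H2.
(D) contains a primary amino group (-NH2), which satisfies every atom and bond constraint.
So the answer is (D).

D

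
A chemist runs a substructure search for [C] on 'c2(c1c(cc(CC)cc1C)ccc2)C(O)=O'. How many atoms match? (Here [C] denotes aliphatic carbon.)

The query [C] means: uppercase C matches aliphatic (non-aromatic) carbon only.
Check the 16 heavy atoms by environment: 10× c (aromatic) → no; 4× C → match; 2× O → no.
That gives 4 matching atoms.

4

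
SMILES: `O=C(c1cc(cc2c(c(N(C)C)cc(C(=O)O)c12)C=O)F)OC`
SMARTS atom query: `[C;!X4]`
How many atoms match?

3

The query [C;!X4] means: aliphatic carbon that does not have four total connections.
Check the 23 heavy atoms by environment: 10× c (aromatic, X3) → no; 3× C (X3) → match; 3× O (X1) → no; 2× O (X2) → no; 3× C (X4) → no; 1× N (X3) → no; 1× F (X1) → no.
That gives 3 matching atoms.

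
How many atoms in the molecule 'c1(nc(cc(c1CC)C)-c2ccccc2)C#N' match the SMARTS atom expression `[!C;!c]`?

The query [!C;!c] means: neither aliphatic nor aromatic carbon — same as [!#6].
Check the 17 heavy atoms by environment: 1× n (aromatic) → match; 11× c (aromatic) → no; 4× C → no; 1× N → match.
Summing the matching environments: 1 + 1 = 2 matching atoms.

2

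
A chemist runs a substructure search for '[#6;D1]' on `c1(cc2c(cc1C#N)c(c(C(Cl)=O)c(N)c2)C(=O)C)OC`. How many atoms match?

2

The query [#6;D1] means: carbon bonded to exactly one heavy atom.
Check the 21 heavy atoms by environment: 7× c (aromatic, D3) → no; 3× c (aromatic, D2) → no; 2× N (D1) → no; 1× O (D2) → no; 2× C (D1) → match; 1× C (D2) → no; 2× C (D3) → no; 2× O (D1) → no; 1× Cl (D1) → no.
That gives 2 matching atoms.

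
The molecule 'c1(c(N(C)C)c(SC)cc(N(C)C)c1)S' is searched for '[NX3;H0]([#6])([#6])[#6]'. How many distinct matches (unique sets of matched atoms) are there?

[NX3;H0]([#6])([#6])[#6] is the SMARTS for a tertiary amine: a trivalent nitrogen with no H, bonded to three carbons.
The molecule carries 2 separate instances of a dimethylamino group (-N(CH3)2) meeting every constraint; each maps to a distinct set of atoms, giving 2 matches.

2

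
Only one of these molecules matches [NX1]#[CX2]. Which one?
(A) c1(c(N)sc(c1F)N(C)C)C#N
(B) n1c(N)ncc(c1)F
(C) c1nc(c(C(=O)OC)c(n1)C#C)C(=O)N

[NX1]#[CX2] describes a nitrogen triple-bonded to a two-connected carbon (a nitrile).
(A) contains a nitrile (-C#N), which satisfies every atom and bond constraint.
(B) has a primary amino group (-NH2) but the nitrogen is NX3 (three connections), not NX1 triple-bonded.
(C) has a primary amide (-C(=O)NH2) but the nitrogen is NX3, not NX1.
So the answer is (A).

A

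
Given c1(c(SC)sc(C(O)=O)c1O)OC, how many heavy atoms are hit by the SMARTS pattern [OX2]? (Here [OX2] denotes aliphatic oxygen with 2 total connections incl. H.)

3

The query [OX2] means: aliphatic oxygen with two total connections — ether, hydroxyl, or ester single-bond O.
Check the 13 heavy atoms by environment: 1× s (aromatic, X2) → no; 4× c (aromatic, X3) → no; 1× S (X2) → no; 2× C (X4) → no; 3× O (X2) → match; 1× C (X3) → no; 1× O (X1) → no.
That gives 3 matching atoms.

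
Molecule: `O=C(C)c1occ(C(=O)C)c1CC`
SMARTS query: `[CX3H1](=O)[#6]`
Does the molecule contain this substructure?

No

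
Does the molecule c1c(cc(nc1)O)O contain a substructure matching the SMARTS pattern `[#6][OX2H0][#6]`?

No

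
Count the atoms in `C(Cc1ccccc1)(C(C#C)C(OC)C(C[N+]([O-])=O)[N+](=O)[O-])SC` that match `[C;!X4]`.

The query [C;!X4] means: aliphatic carbon that does not have four total connections.
Check the 24 heavy atoms by environment: 8× C (X4) → no; 2× N (charge +1, X3) → no; 2× O (charge -1, X1) → no; 2× O (X1) → no; 1× O (X2) → no; 6× c (aromatic, X3) → no; 2× C (X2) → match; 1× S (X2) → no.
That gives 2 matching atoms.

2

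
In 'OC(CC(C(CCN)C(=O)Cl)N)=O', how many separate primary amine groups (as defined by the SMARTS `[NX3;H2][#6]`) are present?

2

[NX3;H2][#6] is the SMARTS for a primary amine: a trivalent nitrogen with two H attached to carbon.
The molecule carries 2 separate instances of a primary amino group (-NH2) meeting every constraint; each maps to a distinct set of atoms, giving 2 matches.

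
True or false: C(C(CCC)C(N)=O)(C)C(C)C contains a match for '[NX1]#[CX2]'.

False

The pattern [NX1]#[CX2] describes a nitrogen triple-bonded to a two-connected carbon — a nitrile.
The closest candidate here is a primary amide (-C(=O)NH2), but the nitrogen is NX3, not NX1. No other fragment satisfies the full query, so there is no match.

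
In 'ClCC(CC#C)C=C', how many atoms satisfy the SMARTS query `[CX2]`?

The query [CX2] means: C with X2: aliphatic carbon with exactly 2 total connections.
Check the 8 heavy atoms by environment: 3× C (X4) → no; 2× C (X3) → no; 1× Cl (X1) → no; 2× C (X2) → match.
That gives 2 matching atoms.

2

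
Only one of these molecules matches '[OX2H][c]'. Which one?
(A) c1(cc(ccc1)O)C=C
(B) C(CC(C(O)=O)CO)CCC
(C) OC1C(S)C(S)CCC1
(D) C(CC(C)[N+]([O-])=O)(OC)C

A

[OX2H][c] describes a hydroxyl oxygen attached to an aromatic carbon (a phenol).
(A) contains a hydroxyl group (-OH), which satisfies every atom and bond constraint.
(B) has a hydroxyl group (-OH) but the -OH is on an aliphatic carbon, not an aromatic c.
(C) has a hydroxyl group (-OH) but the -OH is on an aliphatic carbon, not an aromatic c.
(D) has a methoxy ether (-OCH3) but the oxygen has H0, not H1.
So the answer is (A).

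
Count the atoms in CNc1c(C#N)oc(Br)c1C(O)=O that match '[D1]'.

The query [D1] means: atom with exactly one heavy-atom neighbour (degree 1).
Check the 13 heavy atoms by environment: 1× o (aromatic, D2) → no; 4× c (aromatic, D3) → no; 1× Br (D1) → match; 1× N (D2) → no; 1× C (D1) → match; 1× C (D3) → no; 2× O (D1) → match; 1× C (D2) → no; 1× N (D1) → match.
Summing the matching environments: 1 + 1 + 2 + 1 = 5 matching atoms.

5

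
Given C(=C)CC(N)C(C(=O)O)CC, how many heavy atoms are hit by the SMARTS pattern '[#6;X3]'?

3

The query [#6;X3] means: any carbon (aromatic or not) with three total connections.
Check the 11 heavy atoms by environment: 5× C (X4) → no; 1× N (X3) → no; 3× C (X3) → match; 1× O (X1) → no; 1× O (X2) → no.
That gives 3 matching atoms.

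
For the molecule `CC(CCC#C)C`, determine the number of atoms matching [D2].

3

Check the 7 heavy atoms by environment: 3× C (D2) → match; 1× C (D3) → no; 3× C (D1) → no.
That gives 3 matching atoms.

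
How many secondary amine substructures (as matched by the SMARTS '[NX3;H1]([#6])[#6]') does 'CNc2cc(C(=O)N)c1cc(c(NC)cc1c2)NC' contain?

3

[NX3;H1]([#6])[#6] is the SMARTS for a secondary amine: a trivalent nitrogen with one H, bonded to two carbons.
The molecule carries 3 separate instances of an N-methylamino group (-NHCH3) meeting every constraint; each maps to a distinct set of atoms, giving 3 matches.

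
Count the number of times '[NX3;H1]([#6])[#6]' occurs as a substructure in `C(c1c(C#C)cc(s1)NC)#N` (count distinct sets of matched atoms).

[NX3;H1]([#6])[#6] is the SMARTS for a secondary amine: a trivalent nitrogen with one H, bonded to two carbons.
Exactly one fragment in the molecule meets all constraints, giving 1 match.

1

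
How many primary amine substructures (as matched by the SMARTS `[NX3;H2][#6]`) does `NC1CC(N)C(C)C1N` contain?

3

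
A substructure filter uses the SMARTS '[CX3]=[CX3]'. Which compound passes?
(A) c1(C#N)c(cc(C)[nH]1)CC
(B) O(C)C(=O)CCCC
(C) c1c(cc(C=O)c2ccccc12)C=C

[CX3]=[CX3] describes a non-aromatic C=C double bond between two sp2 carbons (an alkene).
(A) has an ethyl group (-CH2CH3) but its C-C bond is a single bond between CX4 carbons, not CX3=CX3.
(B) has an ethyl group (-CH2CH3) but its C-C bond is a single bond between CX4 carbons, not CX3=CX3.
(C) contains a vinyl group (-CH=CH2), which satisfies every atom and bond constraint.
So the answer is (C).

C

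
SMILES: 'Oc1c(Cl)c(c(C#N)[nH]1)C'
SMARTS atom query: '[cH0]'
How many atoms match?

The query [cH0] means: aromatic carbon with no attached hydrogen (substituted or ring-fusion).
Check the 10 heavy atoms by environment: 1× n (aromatic, H1) → no; 4× c (aromatic, H0) → match; 1× Cl (H0) → no; 1× C (H0) → no; 1× N (H0) → no; 1× C (H3) → no; 1× O (H1) → no.
That gives 4 matching atoms.

4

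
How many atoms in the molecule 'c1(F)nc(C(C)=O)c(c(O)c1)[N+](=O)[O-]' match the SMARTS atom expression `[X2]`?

Check the 14 heavy atoms by environment: 1× n (aromatic, X2) → match; 5× c (aromatic, X3) → no; 1× C (X3) → no; 2× O (X1) → no; 1× C (X4) → no; 1× F (X1) → no; 1× O (X2) → match; 1× N (charge +1, X3) → no; 1× O (charge -1, X1) → no.
Summing the matching environments: 1 + 1 = 2 matching atoms.

2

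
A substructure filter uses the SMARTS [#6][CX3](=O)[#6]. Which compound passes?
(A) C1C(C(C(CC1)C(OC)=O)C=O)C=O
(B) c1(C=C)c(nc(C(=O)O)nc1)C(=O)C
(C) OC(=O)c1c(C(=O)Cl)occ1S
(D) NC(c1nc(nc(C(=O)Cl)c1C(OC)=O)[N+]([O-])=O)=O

B

[#6][CX3](=O)[#6] describes a carbonyl carbon (no H) flanked by two carbons (a ketone).
(A) has an aldehyde (-CHO) but the carbonyl carbon has H1, so it is not flanked by two carbons.
(B) contains an acetyl/ketone group (-C(=O)CH3), which satisfies every atom and bond constraint.
(C) has a carboxylic acid group (-C(=O)OH) but one neighbour of the carbonyl carbon is O, not C.
(D) has a primary amide (-C(=O)NH2) but one neighbour of the carbonyl carbon is N, not C.
So the answer is (B).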